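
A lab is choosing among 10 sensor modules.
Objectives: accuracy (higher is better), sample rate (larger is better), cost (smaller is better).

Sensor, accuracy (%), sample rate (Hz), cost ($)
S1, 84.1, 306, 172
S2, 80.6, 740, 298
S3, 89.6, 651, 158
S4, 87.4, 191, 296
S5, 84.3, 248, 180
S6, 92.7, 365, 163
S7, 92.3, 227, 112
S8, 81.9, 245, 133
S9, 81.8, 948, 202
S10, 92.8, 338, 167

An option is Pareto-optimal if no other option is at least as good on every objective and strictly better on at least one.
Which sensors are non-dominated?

S3, S6, S7, S8, S9, S10

S1: dominated by S3 (accuracy 89.6≥84.1, sample rate 651≥306, cost 158≤172).
S2: dominated by S9 (accuracy 81.8≥80.6, sample rate 948≥740, cost 202≤298).
S3: not dominated.
S4: dominated by S3 (accuracy 89.6≥87.4, sample rate 651≥191, cost 158≤296).
S5: dominated by S3 (accuracy 89.6≥84.3, sample rate 651≥248, cost 158≤180).
S6: not dominated.
S7: not dominated (best cost).
S8: not dominated.
S9: not dominated (best sample rate).
S10: not dominated (best accuracy).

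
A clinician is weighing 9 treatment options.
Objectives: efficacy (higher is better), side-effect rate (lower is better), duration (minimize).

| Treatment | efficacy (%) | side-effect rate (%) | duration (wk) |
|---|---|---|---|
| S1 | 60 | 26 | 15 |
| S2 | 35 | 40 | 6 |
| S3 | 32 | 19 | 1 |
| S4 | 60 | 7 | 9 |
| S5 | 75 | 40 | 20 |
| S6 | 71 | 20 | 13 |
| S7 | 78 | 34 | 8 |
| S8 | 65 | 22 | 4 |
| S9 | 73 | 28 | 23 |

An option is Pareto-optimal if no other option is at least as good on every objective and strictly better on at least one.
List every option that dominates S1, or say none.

S4, S6, S8

S4: efficacy 60≥60, side-effect rate 7≤26, duration 9≤15 — dominates S1.
S6: efficacy 71≥60, side-effect rate 20≤26, duration 13≤15 — dominates S1.
S8: efficacy 65≥60, side-effect rate 22≤26, duration 4≤15 — dominates S1.
Others (S2, S3, S5, S7, S9) are each worse than S1 on at least one objective.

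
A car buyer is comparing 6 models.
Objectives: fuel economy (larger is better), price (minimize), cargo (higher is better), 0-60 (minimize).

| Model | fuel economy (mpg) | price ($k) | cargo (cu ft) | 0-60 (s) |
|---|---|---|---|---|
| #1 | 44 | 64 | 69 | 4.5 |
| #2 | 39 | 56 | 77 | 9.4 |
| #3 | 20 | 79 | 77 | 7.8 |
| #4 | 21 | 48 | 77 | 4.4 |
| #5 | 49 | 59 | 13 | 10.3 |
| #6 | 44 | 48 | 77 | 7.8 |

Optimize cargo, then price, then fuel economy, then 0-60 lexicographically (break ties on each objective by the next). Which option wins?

#6

First maximize cargo: best is 77, kept {#2, #3, #4, #6}.
Then minimize price: best is 48, kept {#4, #6}.
Then maximize fuel economy: best is 44, kept {#6}.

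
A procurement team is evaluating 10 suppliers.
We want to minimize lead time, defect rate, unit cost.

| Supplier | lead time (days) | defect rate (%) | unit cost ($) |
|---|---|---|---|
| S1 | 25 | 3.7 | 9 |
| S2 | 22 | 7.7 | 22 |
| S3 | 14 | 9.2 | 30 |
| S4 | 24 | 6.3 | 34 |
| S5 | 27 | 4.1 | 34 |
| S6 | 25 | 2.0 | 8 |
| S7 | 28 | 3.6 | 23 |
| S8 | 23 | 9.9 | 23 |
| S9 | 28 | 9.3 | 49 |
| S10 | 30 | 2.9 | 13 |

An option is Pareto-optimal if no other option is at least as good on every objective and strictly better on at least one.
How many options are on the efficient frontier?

4

S1: dominated by S6 (lead time 25≤25, defect rate 2.0≤3.7, unit cost 8≤9).
S2: not dominated.
S3: not dominated (best lead time).
S4: not dominated.
S5: dominated by S1 (lead time 25≤27, defect rate 3.7≤4.1, unit cost 9≤34).
S6: not dominated (best defect rate).
S7: dominated by S6 (lead time 25≤28, defect rate 2.0≤3.6, unit cost 8≤23).
S8: dominated by S2 (lead time 22≤23, defect rate 7.7≤9.9, unit cost 22≤23).
S9: dominated by S1 (lead time 25≤28, defect rate 3.7≤9.3, unit cost 9≤49).
S10: dominated by S6 (lead time 25≤30, defect rate 2.0≤2.9, unit cost 8≤13).
Pareto-optimal: S2, S3, S4, S6 → 4.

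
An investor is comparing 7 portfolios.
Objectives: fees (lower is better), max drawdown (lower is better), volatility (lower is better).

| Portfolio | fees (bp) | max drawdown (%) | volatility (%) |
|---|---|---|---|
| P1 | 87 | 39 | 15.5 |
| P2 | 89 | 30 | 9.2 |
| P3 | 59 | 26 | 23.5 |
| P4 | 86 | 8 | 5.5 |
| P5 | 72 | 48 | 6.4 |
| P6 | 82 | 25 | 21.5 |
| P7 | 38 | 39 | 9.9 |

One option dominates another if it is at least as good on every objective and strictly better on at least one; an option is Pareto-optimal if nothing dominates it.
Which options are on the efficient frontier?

P3, P4, P5, P6, P7

P1: dominated by P4 (fees 86≤87, max drawdown 8≤39, volatility 5.5≤15.5).
P2: dominated by P4 (fees 86≤89, max drawdown 8≤30, volatility 5.5≤9.2).
P3: not dominated.
P4: not dominated (best max drawdown).
P5: not dominated.
P6: not dominated.
P7: not dominated (best fees).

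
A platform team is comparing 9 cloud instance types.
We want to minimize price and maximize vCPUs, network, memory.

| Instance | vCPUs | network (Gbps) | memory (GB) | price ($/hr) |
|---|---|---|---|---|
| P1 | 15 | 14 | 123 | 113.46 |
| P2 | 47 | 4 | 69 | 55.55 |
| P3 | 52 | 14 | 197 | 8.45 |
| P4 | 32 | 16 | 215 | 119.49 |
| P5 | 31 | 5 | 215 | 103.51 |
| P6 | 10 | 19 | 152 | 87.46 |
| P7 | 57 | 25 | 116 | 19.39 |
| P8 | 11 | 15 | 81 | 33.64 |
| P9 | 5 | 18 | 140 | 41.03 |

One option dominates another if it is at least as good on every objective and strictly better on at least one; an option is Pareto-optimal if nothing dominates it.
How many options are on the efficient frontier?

P1: dominated by P3 (vCPUs 52≥15, network 14≥14, memory 197≥123, price 8.45≤113.46).
P2: dominated by P3 (vCPUs 52≥47, network 14≥4, memory 197≥69, price 8.45≤55.55).
P3: not dominated (best price).
P4: not dominated.
P5: not dominated.
P6: not dominated.
P7: not dominated (best vCPUs).
P8: dominated by P7 (vCPUs 57≥11, network 25≥15, memory 116≥81, price 19.39≤33.64).
P9: not dominated.
Pareto-optimal: P3, P4, P5, P6, P7, P9 → 6.

6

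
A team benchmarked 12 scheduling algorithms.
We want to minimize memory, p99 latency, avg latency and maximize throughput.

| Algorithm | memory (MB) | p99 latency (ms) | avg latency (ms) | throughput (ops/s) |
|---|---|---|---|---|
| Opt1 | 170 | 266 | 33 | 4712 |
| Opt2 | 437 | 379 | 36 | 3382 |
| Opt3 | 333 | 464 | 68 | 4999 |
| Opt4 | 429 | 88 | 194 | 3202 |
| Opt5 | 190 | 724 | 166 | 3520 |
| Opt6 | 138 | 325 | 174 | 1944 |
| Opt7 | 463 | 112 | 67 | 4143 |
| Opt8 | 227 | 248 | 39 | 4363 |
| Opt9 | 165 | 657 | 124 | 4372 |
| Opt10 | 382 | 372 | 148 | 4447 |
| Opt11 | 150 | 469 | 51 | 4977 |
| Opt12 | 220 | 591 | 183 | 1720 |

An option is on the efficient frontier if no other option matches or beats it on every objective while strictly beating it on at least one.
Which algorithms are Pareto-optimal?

Opt1: not dominated (best avg latency).
Opt2: dominated by Opt1 (memory 170≤437, p99 latency 266≤379, avg latency 33≤36, throughput 4712≥3382).
Opt3: not dominated (best throughput).
Opt4: not dominated (best p99 latency).
Opt5: dominated by Opt1 (memory 170≤190, p99 latency 266≤724, avg latency 33≤166, throughput 4712≥3520).
Opt6: not dominated (best memory).
Opt7: not dominated.
Opt8: not dominated.
Opt9: dominated by Opt11 (memory 150≤165, p99 latency 469≤657, avg latency 51≤124, throughput 4977≥4372).
Opt10: dominated by Opt1 (memory 170≤382, p99 latency 266≤372, avg latency 33≤148, throughput 4712≥4447).
Opt11: not dominated.
Opt12: dominated by Opt1 (memory 170≤220, p99 latency 266≤591, avg latency 33≤183, throughput 4712≥1720).

Opt1, Opt3, Opt4, Opt6, Opt7, Opt8, Opt11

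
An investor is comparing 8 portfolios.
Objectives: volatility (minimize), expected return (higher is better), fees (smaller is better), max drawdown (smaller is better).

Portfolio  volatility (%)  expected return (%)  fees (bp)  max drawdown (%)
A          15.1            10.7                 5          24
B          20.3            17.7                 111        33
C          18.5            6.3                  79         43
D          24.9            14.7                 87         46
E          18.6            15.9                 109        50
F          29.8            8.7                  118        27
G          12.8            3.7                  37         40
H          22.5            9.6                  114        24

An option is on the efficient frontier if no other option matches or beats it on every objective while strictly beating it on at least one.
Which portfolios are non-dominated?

A: not dominated (best fees).
B: not dominated (best expected return).
C: dominated by A (volatility 15.1≤18.5, expected return 10.7≥6.3, fees 5≤79, max drawdown 24≤43).
D: not dominated.
E: not dominated.
F: dominated by A (volatility 15.1≤29.8, expected return 10.7≥8.7, fees 5≤118, max drawdown 24≤27).
G: not dominated (best volatility).
H: dominated by A (volatility 15.1≤22.5, expected return 10.7≥9.6, fees 5≤114, max drawdown 24≤24).

A, B, D, E, G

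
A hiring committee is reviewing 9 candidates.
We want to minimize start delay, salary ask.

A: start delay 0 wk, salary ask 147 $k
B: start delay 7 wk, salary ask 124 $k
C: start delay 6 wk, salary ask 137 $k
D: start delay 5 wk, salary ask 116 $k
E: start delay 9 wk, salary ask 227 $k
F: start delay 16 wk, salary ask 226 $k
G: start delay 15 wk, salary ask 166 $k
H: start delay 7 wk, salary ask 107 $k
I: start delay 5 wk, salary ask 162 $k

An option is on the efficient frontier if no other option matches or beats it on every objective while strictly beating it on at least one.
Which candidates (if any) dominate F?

A, B, C, D, G, H, I

A: start delay 0≤16, salary ask 147≤226 — dominates F.
B: start delay 7≤16, salary ask 124≤226 — dominates F.
C: start delay 6≤16, salary ask 137≤226 — dominates F.
D: start delay 5≤16, salary ask 116≤226 — dominates F.
G: start delay 15≤16, salary ask 166≤226 — dominates F.
H: start delay 7≤16, salary ask 107≤226 — dominates F.
I: start delay 5≤16, salary ask 162≤226 — dominates F.
Others (E) are each worse than F on at least one objective.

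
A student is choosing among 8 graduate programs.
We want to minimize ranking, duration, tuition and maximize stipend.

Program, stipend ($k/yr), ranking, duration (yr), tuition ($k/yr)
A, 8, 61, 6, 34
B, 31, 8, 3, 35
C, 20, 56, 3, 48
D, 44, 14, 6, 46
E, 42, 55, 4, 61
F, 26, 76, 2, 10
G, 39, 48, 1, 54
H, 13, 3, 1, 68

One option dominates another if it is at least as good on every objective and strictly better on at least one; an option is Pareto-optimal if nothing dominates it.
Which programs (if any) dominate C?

B

B: stipend 31≥20, ranking 8≤56, duration 3≤3, tuition 35≤48 — dominates C.
Others (A, D, E, F, G, H) are each worse than C on at least one objective.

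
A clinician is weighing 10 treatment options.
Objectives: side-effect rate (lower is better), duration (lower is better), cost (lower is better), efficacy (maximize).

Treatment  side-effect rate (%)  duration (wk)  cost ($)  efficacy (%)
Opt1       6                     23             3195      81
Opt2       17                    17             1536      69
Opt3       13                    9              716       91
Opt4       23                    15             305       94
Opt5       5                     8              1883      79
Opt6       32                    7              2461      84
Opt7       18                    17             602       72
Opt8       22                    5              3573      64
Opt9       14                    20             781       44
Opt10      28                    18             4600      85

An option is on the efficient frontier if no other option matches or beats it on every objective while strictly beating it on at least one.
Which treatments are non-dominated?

Opt1, Opt3, Opt4, Opt5, Opt6, Opt7, Opt8

Opt1: not dominated.
Opt2: dominated by Opt3 (side-effect rate 13≤17, duration 9≤17, cost 716≤1536, efficacy 91≥69).
Opt3: not dominated.
Opt4: not dominated (best cost).
Opt5: not dominated (best side-effect rate).
Opt6: not dominated.
Opt7: not dominated.
Opt8: not dominated (best duration).
Opt9: dominated by Opt3 (side-effect rate 13≤14, duration 9≤20, cost 716≤781, efficacy 91≥44).
Opt10: dominated by Opt3 (side-effect rate 13≤28, duration 9≤18, cost 716≤4600, efficacy 91≥85).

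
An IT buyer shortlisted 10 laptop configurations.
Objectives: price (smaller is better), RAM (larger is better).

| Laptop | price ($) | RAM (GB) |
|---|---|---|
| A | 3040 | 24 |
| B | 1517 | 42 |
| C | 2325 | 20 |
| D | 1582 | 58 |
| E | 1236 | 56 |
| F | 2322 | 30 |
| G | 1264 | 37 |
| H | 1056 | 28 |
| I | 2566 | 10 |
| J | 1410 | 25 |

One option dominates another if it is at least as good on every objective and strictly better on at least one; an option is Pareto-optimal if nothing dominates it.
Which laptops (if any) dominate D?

none

A: worse on price (3040 vs 1582).
B: worse on RAM (42 vs 58).
C: worse on price (2325 vs 1582).
E: worse on RAM (56 vs 58).
F: worse on price (2322 vs 1582).
G: worse on RAM (37 vs 58).
H: worse on RAM (28 vs 58).
I: worse on price (2566 vs 1582).
J: worse on RAM (25 vs 58).
No option dominates D.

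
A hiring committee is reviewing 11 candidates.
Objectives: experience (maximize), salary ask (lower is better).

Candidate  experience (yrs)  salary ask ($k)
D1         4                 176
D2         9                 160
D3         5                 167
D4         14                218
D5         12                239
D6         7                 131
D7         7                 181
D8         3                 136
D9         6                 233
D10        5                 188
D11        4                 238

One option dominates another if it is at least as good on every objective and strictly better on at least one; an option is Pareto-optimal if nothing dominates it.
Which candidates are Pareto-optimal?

D2, D4, D6

D1: dominated by D2 (experience 9≥4, salary ask 160≤176).
D2: not dominated.
D3: dominated by D2 (experience 9≥5, salary ask 160≤167).
D4: not dominated (best experience).
D5: dominated by D4 (experience 14≥12, salary ask 218≤239).
D6: not dominated (best salary ask).
D7: dominated by D2 (experience 9≥7, salary ask 160≤181).
D8: dominated by D6 (experience 7≥3, salary ask 131≤136).
D9: dominated by D2 (experience 9≥6, salary ask 160≤233).
D10: dominated by D2 (experience 9≥5, salary ask 160≤188).
D11: dominated by D1 (experience 4≥4, salary ask 176≤238).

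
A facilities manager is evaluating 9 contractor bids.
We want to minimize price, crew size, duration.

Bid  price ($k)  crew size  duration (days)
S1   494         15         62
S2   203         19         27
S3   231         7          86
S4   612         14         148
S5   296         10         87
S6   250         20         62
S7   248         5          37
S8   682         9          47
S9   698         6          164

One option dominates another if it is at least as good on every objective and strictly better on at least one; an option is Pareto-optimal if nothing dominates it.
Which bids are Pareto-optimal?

S2, S3, S7

S1: dominated by S7 (price 248≤494, crew size 5≤15, duration 37≤62).
S2: not dominated (best price).
S3: not dominated.
S4: dominated by S3 (price 231≤612, crew size 7≤14, duration 86≤148).
S5: dominated by S3 (price 231≤296, crew size 7≤10, duration 86≤87).
S6: dominated by S2 (price 203≤250, crew size 19≤20, duration 27≤62).
S7: not dominated (best crew size).
S8: dominated by S7 (price 248≤682, crew size 5≤9, duration 37≤47).
S9: dominated by S7 (price 248≤698, crew size 5≤6, duration 37≤164).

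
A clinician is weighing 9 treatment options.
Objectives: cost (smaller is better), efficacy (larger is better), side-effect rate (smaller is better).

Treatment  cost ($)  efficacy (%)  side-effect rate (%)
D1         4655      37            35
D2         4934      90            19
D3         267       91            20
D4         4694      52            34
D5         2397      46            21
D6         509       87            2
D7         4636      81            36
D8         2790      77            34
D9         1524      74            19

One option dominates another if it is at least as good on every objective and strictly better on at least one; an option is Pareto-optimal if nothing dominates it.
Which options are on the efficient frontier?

D2, D3, D6

D1: dominated by D3 (cost 267≤4655, efficacy 91≥37, side-effect rate 20≤35).
D2: not dominated.
D3: not dominated (best cost).
D4: dominated by D3 (cost 267≤4694, efficacy 91≥52, side-effect rate 20≤34).
D5: dominated by D3 (cost 267≤2397, efficacy 91≥46, side-effect rate 20≤21).
D6: not dominated (best side-effect rate).
D7: dominated by D3 (cost 267≤4636, efficacy 91≥81, side-effect rate 20≤36).
D8: dominated by D3 (cost 267≤2790, efficacy 91≥77, side-effect rate 20≤34).
D9: dominated by D6 (cost 509≤1524, efficacy 87≥74, side-effect rate 2≤19).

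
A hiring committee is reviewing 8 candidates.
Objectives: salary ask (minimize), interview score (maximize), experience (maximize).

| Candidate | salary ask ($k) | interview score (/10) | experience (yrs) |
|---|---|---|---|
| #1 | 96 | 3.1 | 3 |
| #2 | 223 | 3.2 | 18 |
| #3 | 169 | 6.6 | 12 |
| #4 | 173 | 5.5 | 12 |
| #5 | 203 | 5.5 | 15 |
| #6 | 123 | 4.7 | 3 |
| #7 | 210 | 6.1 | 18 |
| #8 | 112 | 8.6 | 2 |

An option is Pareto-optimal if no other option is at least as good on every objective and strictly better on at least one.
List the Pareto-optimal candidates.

#1: not dominated (best salary ask).
#2: dominated by #7 (salary ask 210≤223, interview score 6.1≥3.2, experience 18≥18).
#3: not dominated.
#4: dominated by #3 (salary ask 169≤173, interview score 6.6≥5.5, experience 12≥12).
#5: not dominated.
#6: not dominated.
#7: not dominated.
#8: not dominated (best interview score).

#1, #3, #5, #6, #7, #8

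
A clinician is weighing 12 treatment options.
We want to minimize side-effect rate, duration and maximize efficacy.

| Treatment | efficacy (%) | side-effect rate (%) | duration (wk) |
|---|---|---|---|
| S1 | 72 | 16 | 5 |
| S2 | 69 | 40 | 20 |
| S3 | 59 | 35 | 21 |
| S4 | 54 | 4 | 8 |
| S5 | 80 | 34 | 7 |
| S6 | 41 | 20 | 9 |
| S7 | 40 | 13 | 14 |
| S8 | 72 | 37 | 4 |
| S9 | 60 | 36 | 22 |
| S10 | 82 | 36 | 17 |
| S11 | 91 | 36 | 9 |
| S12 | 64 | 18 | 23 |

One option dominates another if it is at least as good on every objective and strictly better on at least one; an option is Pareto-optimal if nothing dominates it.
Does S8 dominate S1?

No

S8 vs S1: S8 is worse on side-effect rate (37 vs 16), so it does not dominate S1.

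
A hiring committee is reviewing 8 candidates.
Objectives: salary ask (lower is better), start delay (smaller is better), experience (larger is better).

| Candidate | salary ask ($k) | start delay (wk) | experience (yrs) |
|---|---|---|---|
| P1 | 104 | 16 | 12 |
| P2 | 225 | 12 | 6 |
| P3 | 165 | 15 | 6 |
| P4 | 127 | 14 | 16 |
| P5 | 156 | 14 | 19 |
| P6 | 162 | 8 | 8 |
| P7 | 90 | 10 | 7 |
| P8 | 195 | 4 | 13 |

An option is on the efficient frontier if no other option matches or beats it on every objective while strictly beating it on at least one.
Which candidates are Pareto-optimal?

P1, P4, P5, P6, P7, P8

P1: not dominated.
P2: dominated by P6 (salary ask 162≤225, start delay 8≤12, experience 8≥6).
P3: dominated by P4 (salary ask 127≤165, start delay 14≤15, experience 16≥6).
P4: not dominated.
P5: not dominated (best experience).
P6: not dominated.
P7: not dominated (best salary ask).
P8: not dominated (best start delay).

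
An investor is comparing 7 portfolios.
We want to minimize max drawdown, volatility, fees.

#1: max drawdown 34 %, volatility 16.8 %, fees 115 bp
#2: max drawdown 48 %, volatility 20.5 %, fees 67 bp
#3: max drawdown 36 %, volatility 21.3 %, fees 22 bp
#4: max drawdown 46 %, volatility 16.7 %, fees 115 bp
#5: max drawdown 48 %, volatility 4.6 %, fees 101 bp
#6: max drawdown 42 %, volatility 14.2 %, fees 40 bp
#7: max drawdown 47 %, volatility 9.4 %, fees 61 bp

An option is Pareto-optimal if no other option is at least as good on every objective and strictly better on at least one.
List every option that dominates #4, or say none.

#6: max drawdown 42≤46, volatility 14.2≤16.7, fees 40≤115 — dominates #4.
Others (#1, #2, #3, #5, #7) are each worse than #4 on at least one objective.

#6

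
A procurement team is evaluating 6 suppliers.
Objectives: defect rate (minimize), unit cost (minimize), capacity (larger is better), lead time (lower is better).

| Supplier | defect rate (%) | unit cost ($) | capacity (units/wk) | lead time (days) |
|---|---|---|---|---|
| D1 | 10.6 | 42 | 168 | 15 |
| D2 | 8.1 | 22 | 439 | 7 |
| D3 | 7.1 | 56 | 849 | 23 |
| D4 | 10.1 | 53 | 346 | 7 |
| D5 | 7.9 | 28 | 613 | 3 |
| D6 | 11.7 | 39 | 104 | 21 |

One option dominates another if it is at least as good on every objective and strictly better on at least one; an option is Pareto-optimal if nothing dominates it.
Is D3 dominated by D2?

No

D2 vs D3: D2 is worse on defect rate (8.1 vs 7.1), so it does not dominate D3.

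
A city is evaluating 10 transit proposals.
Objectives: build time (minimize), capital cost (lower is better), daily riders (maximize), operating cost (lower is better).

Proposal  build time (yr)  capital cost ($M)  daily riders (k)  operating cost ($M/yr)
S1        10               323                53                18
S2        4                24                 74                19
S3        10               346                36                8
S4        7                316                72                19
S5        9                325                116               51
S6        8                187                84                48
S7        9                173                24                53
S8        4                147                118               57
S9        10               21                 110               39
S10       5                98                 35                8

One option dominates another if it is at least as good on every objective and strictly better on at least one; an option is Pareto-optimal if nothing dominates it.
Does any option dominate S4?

S2 vs S4: build time 4≤7, capital cost 24≤316, daily riders 74≥72, operating cost 19≤19 — S2 is at least as good on every objective and strictly better on at least one, so S2 dominates S4.

Yes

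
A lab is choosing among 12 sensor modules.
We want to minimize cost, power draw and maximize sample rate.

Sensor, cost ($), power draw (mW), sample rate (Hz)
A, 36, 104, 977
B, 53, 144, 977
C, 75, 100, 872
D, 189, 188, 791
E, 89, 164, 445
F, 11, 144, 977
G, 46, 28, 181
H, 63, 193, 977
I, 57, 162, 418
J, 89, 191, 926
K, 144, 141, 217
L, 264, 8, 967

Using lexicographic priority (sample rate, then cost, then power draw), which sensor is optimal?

F

First maximize sample rate: best is 977, kept {A, B, F, H}.
Then minimize cost: best is 11, kept {F}.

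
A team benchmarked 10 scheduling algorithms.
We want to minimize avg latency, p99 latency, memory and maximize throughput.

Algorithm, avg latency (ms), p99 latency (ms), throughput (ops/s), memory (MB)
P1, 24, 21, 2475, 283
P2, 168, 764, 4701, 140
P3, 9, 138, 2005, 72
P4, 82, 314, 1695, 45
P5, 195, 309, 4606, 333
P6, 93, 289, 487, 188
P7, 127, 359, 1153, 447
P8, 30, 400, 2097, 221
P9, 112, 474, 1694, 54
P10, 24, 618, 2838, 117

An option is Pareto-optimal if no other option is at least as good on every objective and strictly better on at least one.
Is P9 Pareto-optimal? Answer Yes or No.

No

P4 vs P9: avg latency 82≤112, p99 latency 314≤474, throughput 1695≥1694, memory 45≤54 — P4 is at least as good on every objective and strictly better on at least one, so P4 dominates P9.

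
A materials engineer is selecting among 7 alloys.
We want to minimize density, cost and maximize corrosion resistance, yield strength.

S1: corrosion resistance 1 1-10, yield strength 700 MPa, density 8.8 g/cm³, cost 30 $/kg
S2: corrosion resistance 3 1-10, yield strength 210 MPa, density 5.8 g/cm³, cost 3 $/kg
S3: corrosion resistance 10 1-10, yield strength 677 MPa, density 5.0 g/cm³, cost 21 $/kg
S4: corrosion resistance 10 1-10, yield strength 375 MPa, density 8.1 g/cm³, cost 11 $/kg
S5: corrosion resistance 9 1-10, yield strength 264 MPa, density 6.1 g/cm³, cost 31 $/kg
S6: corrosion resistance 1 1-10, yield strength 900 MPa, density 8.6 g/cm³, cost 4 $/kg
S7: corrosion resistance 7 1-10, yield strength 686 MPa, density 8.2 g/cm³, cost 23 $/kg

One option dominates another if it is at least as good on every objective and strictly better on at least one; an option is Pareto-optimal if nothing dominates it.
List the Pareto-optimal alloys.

S2, S3, S4, S6, S7

S1: dominated by S6 (corrosion resistance 1≥1, yield strength 900≥700, density 8.6≤8.8, cost 4≤30).
S2: not dominated (best cost).
S3: not dominated (best density).
S4: not dominated.
S5: dominated by S3 (corrosion resistance 10≥9, yield strength 677≥264, density 5.0≤6.1, cost 21≤31).
S6: not dominated (best yield strength).
S7: not dominated.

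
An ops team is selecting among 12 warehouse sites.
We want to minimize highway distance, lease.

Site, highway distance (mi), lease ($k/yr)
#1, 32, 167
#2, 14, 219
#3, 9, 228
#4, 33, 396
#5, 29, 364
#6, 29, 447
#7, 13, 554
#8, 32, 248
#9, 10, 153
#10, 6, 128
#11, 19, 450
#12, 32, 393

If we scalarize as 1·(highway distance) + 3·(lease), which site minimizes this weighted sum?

#1: 1·32 + 3·167 = 533
#2: 1·14 + 3·219 = 671
#3: 1·9 + 3·228 = 693
#4: 1·33 + 3·396 = 1221
#5: 1·29 + 3·364 = 1121
#6: 1·29 + 3·447 = 1370
#7: 1·13 + 3·554 = 1675
#8: 1·32 + 3·248 = 776
#9: 1·10 + 3·153 = 469
#10: 1·6 + 3·128 = 390
#11: 1·19 + 3·450 = 1369
#12: 1·32 + 3·393 = 1211
Lowest: #10 at 390.

#10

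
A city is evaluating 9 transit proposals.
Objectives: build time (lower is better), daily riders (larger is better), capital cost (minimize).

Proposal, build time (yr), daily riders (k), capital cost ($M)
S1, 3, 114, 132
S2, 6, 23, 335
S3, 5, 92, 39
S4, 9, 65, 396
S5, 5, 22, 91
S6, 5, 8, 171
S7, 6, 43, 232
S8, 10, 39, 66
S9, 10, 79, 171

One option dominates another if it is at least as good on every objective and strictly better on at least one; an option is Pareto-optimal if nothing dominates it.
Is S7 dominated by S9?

S9 vs S7: S9 is worse on build time (10 vs 6), so it does not dominate S7.

No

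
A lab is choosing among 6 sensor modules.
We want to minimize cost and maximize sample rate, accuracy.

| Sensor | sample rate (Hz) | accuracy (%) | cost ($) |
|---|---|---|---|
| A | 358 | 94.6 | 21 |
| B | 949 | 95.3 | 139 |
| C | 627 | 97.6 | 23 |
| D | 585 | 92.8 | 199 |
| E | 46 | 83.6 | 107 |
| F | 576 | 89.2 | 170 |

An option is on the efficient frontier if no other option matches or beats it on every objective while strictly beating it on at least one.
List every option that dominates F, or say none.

B: sample rate 949≥576, accuracy 95.3≥89.2, cost 139≤170 — dominates F.
C: sample rate 627≥576, accuracy 97.6≥89.2, cost 23≤170 — dominates F.
Others (A, D, E) are each worse than F on at least one objective.

B, C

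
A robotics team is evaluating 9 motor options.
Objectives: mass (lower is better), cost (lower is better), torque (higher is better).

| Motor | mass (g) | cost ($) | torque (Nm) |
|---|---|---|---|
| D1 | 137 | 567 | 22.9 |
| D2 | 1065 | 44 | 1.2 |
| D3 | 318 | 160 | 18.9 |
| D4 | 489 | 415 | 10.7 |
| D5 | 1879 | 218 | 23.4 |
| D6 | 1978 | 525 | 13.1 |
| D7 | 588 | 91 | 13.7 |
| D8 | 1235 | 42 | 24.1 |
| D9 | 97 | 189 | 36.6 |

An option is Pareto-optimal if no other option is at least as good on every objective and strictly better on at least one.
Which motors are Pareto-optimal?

D2, D3, D7, D8, D9

D1: dominated by D9 (mass 97≤137, cost 189≤567, torque 36.6≥22.9).
D2: not dominated.
D3: not dominated.
D4: dominated by D3 (mass 318≤489, cost 160≤415, torque 18.9≥10.7).
D5: dominated by D8 (mass 1235≤1879, cost 42≤218, torque 24.1≥23.4).
D6: dominated by D3 (mass 318≤1978, cost 160≤525, torque 18.9≥13.1).
D7: not dominated.
D8: not dominated (best cost).
D9: not dominated (best mass).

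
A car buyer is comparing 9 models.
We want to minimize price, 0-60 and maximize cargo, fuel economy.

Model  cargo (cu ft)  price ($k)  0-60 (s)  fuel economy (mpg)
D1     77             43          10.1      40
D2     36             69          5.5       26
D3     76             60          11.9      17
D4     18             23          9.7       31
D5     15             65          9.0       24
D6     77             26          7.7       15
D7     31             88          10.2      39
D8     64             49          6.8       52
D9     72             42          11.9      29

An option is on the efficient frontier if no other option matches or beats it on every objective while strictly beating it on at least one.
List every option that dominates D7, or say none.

D1, D8

D1: cargo 77≥31, price 43≤88, 0-60 10.1≤10.2, fuel economy 40≥39 — dominates D7.
D8: cargo 64≥31, price 49≤88, 0-60 6.8≤10.2, fuel economy 52≥39 — dominates D7.
Others (D2, D3, D4, D5, D6, D9) are each worse than D7 on at least one objective.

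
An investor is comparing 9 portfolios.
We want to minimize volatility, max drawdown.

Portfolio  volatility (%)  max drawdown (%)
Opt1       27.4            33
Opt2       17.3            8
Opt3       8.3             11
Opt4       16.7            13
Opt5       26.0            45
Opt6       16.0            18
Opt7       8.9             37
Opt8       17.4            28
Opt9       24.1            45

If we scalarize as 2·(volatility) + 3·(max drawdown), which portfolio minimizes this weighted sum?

Opt1: 2·27.4 + 3·33 = 153.8
Opt2: 2·17.3 + 3·8 = 58.6
Opt3: 2·8.3 + 3·11 = 49.6
Opt4: 2·16.7 + 3·13 = 72.4
Opt5: 2·26.0 + 3·45 = 187.0
Opt6: 2·16.0 + 3·18 = 86.0
Opt7: 2·8.9 + 3·37 = 128.8
Opt8: 2·17.4 + 3·28 = 118.8
Opt9: 2·24.1 + 3·45 = 183.2
Lowest: Opt3 at 49.6.

Opt3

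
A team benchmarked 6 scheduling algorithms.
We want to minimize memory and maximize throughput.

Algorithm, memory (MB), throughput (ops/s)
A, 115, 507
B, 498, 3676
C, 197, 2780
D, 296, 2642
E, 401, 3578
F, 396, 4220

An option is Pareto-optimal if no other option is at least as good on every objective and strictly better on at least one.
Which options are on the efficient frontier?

A, C, F

A: not dominated (best memory).
B: dominated by F (memory 396≤498, throughput 4220≥3676).
C: not dominated.
D: dominated by C (memory 197≤296, throughput 2780≥2642).
E: dominated by F (memory 396≤401, throughput 4220≥3578).
F: not dominated (best throughput).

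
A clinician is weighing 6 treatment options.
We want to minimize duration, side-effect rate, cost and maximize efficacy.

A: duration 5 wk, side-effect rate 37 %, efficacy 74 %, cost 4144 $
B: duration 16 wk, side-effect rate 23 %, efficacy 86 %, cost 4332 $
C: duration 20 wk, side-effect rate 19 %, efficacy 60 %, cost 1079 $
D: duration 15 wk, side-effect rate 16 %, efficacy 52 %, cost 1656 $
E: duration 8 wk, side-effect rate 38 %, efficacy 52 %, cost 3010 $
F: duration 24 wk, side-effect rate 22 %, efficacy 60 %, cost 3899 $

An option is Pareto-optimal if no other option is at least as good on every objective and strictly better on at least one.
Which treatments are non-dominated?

A: not dominated (best duration).
B: not dominated (best efficacy).
C: not dominated (best cost).
D: not dominated (best side-effect rate).
E: not dominated.
F: dominated by C (duration 20≤24, side-effect rate 19≤22, efficacy 60≥60, cost 1079≤3899).

A, B, C, D, E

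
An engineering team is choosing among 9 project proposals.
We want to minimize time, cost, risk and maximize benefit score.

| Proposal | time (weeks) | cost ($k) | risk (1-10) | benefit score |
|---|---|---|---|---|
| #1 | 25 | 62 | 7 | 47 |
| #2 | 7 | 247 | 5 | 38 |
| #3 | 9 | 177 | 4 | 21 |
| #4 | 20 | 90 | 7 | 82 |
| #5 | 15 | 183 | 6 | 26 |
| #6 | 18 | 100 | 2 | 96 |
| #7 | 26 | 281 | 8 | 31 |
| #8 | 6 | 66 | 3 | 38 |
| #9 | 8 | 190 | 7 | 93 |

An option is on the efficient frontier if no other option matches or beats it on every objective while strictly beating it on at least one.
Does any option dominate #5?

Yes

#8 vs #5: time 6≤15, cost 66≤183, risk 3≤6, benefit score 38≥26 — #8 is at least as good on every objective and strictly better on at least one, so #8 dominates #5.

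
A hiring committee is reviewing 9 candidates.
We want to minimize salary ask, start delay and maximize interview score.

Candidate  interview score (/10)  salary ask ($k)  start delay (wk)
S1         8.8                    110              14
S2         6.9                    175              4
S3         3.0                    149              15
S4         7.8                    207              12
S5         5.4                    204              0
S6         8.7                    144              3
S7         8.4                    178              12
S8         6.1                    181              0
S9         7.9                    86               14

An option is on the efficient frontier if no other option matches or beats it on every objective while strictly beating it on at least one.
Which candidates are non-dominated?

S1, S6, S8, S9

S1: not dominated (best interview score).
S2: dominated by S6 (interview score 8.7≥6.9, salary ask 144≤175, start delay 3≤4).
S3: dominated by S1 (interview score 8.8≥3.0, salary ask 110≤149, start delay 14≤15).
S4: dominated by S6 (interview score 8.7≥7.8, salary ask 144≤207, start delay 3≤12).
S5: dominated by S8 (interview score 6.1≥5.4, salary ask 181≤204, start delay 0≤0).
S6: not dominated.
S7: dominated by S6 (interview score 8.7≥8.4, salary ask 144≤178, start delay 3≤12).
S8: not dominated.
S9: not dominated (best salary ask).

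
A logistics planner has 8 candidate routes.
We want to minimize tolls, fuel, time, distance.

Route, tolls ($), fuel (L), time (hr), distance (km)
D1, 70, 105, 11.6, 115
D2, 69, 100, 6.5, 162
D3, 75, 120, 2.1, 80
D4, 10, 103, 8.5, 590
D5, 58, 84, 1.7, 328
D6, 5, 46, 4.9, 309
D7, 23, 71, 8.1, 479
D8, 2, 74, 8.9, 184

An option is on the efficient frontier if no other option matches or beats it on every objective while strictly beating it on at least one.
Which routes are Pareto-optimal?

D1: not dominated.
D2: not dominated.
D3: not dominated (best distance).
D4: dominated by D6 (tolls 5≤10, fuel 46≤103, time 4.9≤8.5, distance 309≤590).
D5: not dominated (best time).
D6: not dominated (best fuel).
D7: dominated by D6 (tolls 5≤23, fuel 46≤71, time 4.9≤8.1, distance 309≤479).
D8: not dominated (best tolls).

D1, D2, D3, D5, D6, D8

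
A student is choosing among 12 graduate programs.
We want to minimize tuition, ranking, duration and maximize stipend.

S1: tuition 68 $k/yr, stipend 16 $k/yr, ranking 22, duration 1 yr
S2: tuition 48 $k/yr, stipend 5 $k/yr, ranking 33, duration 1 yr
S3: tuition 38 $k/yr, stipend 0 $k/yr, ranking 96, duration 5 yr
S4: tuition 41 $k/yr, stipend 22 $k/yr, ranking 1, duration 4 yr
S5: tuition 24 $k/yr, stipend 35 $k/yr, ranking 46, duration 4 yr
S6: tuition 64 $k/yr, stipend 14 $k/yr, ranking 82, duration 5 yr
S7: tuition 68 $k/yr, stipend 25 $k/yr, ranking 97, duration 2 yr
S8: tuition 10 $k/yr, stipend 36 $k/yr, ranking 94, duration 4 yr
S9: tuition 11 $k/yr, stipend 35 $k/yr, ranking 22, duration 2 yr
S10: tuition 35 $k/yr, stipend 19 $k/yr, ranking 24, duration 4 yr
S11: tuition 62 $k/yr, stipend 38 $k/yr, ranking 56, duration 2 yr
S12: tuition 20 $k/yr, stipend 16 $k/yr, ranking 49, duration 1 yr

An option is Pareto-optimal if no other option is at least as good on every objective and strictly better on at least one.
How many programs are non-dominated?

7

S1: not dominated.
S2: not dominated.
S3: dominated by S5 (tuition 24≤38, stipend 35≥0, ranking 46≤96, duration 4≤5).
S4: not dominated (best ranking).
S5: dominated by S9 (tuition 11≤24, stipend 35≥35, ranking 22≤46, duration 2≤4).
S6: dominated by S4 (tuition 41≤64, stipend 22≥14, ranking 1≤82, duration 4≤5).
S7: dominated by S9 (tuition 11≤68, stipend 35≥25, ranking 22≤97, duration 2≤2).
S8: not dominated (best tuition).
S9: not dominated.
S10: dominated by S9 (tuition 11≤35, stipend 35≥19, ranking 22≤24, duration 2≤4).
S11: not dominated (best stipend).
S12: not dominated.
Pareto-optimal: S1, S2, S4, S8, S9, S11, S12 → 7.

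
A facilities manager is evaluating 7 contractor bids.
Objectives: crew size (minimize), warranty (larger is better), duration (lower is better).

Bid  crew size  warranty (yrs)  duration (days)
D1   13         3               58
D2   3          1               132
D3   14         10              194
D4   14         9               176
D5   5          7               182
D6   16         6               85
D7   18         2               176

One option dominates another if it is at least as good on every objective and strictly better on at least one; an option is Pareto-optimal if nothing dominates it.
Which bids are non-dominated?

D1, D2, D3, D4, D5, D6

D1: not dominated (best duration).
D2: not dominated (best crew size).
D3: not dominated (best warranty).
D4: not dominated.
D5: not dominated.
D6: not dominated.
D7: dominated by D1 (crew size 13≤18, warranty 3≥2, duration 58≤176).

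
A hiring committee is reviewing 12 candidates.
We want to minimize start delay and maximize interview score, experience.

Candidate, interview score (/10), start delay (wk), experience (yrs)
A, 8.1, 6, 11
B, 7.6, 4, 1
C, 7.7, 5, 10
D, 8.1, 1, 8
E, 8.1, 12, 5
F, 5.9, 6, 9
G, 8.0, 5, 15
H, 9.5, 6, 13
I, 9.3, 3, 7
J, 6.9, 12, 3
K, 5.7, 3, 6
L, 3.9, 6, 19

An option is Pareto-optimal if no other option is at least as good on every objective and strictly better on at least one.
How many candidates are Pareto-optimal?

A: dominated by H (interview score 9.5≥8.1, start delay 6≤6, experience 13≥11).
B: dominated by D (interview score 8.1≥7.6, start delay 1≤4, experience 8≥1).
C: dominated by G (interview score 8.0≥7.7, start delay 5≤5, experience 15≥10).
D: not dominated (best start delay).
E: dominated by A (interview score 8.1≥8.1, start delay 6≤12, experience 11≥5).
F: dominated by A (interview score 8.1≥5.9, start delay 6≤6, experience 11≥9).
G: not dominated.
H: not dominated (best interview score).
I: not dominated.
J: dominated by A (interview score 8.1≥6.9, start delay 6≤12, experience 11≥3).
K: dominated by D (interview score 8.1≥5.7, start delay 1≤3, experience 8≥6).
L: not dominated (best experience).
Pareto-optimal: D, G, H, I, L → 5.

5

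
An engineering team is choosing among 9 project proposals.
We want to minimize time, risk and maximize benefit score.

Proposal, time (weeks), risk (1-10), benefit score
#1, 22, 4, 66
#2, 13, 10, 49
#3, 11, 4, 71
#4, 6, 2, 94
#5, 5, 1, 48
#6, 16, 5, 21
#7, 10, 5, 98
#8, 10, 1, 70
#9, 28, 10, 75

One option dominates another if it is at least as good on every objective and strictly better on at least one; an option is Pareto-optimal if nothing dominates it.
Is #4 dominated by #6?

#6 vs #4: #6 is worse on time (16 vs 6), so it does not dominate #4.

No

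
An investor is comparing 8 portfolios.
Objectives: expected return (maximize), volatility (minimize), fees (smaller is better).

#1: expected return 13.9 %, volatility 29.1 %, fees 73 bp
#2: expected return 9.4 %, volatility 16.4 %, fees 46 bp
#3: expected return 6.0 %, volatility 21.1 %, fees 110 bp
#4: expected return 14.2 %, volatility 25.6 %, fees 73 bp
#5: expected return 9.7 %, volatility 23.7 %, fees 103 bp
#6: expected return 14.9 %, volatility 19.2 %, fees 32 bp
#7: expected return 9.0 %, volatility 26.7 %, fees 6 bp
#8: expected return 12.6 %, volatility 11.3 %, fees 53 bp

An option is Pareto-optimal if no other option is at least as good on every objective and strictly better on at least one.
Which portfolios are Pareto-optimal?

#1: dominated by #4 (expected return 14.2≥13.9, volatility 25.6≤29.1, fees 73≤73).
#2: not dominated.
#3: dominated by #2 (expected return 9.4≥6.0, volatility 16.4≤21.1, fees 46≤110).
#4: dominated by #6 (expected return 14.9≥14.2, volatility 19.2≤25.6, fees 32≤73).
#5: dominated by #6 (expected return 14.9≥9.7, volatility 19.2≤23.7, fees 32≤103).
#6: not dominated (best expected return).
#7: not dominated (best fees).
#8: not dominated (best volatility).

#2, #6, #7, #8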